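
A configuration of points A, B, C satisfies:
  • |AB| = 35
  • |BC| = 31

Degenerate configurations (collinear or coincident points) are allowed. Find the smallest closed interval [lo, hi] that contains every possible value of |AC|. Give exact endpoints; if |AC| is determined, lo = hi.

|AB| ∈ {35}
|BC| ∈ {31}
|AC| ∈ [4, 66]

|AC| ∈ [4, 66]  (≈ [4.0000, 66.0000])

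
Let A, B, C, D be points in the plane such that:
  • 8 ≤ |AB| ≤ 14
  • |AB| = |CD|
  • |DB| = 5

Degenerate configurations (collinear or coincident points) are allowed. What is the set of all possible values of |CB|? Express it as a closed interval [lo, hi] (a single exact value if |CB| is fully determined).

|AB| ∈ [8, 14]
|BD| ∈ {5}
|CD| ∈ [8, 14]
|AD| ∈ [3, 19]
|BC| ∈ [3, 19]
|AC| ∈ [0, 33]

|CB| ∈ [3, 19]  (≈ [3.0000, 19.0000])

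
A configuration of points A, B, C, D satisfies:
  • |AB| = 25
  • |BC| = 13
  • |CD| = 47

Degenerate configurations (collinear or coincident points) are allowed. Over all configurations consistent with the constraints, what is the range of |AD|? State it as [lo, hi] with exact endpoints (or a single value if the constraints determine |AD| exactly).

|AB| ∈ {25}
|BC| ∈ {13}
|CD| ∈ {47}
|AC| ∈ [12, 38]
|BD| ∈ [34, 60]
|AD| ∈ [9, 85]

|AD| ∈ [9, 85]  (≈ [9.0000, 85.0000])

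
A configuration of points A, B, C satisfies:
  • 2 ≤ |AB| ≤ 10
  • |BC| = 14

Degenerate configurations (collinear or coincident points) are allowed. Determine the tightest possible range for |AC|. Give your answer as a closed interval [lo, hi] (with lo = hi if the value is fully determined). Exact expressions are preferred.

|AC| ∈ [4, 24]  (≈ [4.0000, 24.0000])

|AB| ∈ [2, 10]
|BC| ∈ {14}
|AC| ∈ [4, 24]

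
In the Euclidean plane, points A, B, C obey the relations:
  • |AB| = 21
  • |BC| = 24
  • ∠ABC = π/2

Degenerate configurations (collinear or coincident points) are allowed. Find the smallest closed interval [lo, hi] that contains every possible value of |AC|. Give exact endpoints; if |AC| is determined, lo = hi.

|AC| = 3·√(113)  (≈ 31.8904)

|AB| ∈ {21}
|BC| ∈ {24}
|AC| ∈ {3·√(113)}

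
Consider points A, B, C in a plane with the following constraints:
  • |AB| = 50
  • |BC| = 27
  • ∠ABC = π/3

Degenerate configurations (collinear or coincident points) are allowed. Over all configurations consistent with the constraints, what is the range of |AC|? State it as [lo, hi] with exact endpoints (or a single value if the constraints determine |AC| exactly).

|AB| ∈ {50}
|BC| ∈ {27}
|AC| ∈ {√(1879)}

|AC| = √(1879)  (≈ 43.3474)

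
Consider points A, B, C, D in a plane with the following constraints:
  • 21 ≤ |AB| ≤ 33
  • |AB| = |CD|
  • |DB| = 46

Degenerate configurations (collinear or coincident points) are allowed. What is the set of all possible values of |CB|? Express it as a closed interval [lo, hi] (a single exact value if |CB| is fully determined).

|AB| ∈ [21, 33]
|BD| ∈ {46}
|CD| ∈ [21, 33]
|AD| ∈ [13, 79]
|BC| ∈ [13, 79]
|AC| ∈ [0, 112]

|CB| ∈ [13, 79]  (≈ [13.0000, 79.0000])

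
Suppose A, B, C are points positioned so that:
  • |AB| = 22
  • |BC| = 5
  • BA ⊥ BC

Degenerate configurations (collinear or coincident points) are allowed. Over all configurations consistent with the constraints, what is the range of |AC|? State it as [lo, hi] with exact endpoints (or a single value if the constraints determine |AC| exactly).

|AC| = √(509)  (≈ 22.5610)

|AB| ∈ {22}
|BC| ∈ {5}
|AC| ∈ {√(509)}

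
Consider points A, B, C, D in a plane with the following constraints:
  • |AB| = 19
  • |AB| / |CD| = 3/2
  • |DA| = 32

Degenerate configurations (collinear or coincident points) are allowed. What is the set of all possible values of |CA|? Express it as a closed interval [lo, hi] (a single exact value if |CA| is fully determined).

|AB| ∈ {19}
|AD| ∈ {32}
|CD| ∈ {38/3}
|BD| ∈ [13, 51]
|AC| ∈ [58/3, 134/3]
|BC| ∈ [1/3, 191/3]

|CA| ∈ [58/3, 134/3]  (≈ [19.3333, 44.6667])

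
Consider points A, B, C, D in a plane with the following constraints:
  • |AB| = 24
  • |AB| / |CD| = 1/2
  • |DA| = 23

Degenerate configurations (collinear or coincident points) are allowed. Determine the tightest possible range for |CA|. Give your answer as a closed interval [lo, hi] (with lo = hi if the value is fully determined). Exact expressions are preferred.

|CA| ∈ [25, 71]  (≈ [25.0000, 71.0000])

|AB| ∈ {24}
|AD| ∈ {23}
|CD| ∈ {48}
|BD| ∈ [1, 47]
|AC| ∈ [25, 71]
|BC| ∈ [1, 95]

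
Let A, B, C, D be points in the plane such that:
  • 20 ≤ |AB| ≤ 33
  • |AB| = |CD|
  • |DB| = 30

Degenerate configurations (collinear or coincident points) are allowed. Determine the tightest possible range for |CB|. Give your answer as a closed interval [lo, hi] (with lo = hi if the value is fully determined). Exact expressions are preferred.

|AB| ∈ [20, 33]
|BD| ∈ {30}
|CD| ∈ [20, 33]
|AD| ∈ [0, 63]
|BC| ∈ [0, 63]
|AC| ∈ [0, 96]

|CB| ∈ [0, 63]  (≈ [0.0000, 63.0000])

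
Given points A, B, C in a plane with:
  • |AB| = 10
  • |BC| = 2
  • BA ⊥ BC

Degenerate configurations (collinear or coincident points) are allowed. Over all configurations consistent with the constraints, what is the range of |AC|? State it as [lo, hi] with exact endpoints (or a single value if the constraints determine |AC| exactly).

|AB| ∈ {10}
|BC| ∈ {2}
|AC| ∈ {2·√(26)}

|AC| = 2·√(26)  (≈ 10.1980)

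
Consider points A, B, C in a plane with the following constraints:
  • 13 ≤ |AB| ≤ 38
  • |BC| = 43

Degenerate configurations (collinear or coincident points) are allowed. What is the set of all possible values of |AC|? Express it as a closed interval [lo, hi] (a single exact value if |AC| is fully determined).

|AC| ∈ [5, 81]  (≈ [5.0000, 81.0000])

|AB| ∈ [13, 38]
|BC| ∈ {43}
|AC| ∈ [5, 81]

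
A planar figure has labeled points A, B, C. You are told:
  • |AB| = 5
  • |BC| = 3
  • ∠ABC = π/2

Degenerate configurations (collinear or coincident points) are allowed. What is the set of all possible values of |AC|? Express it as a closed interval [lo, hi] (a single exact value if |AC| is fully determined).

|AB| ∈ {5}
|BC| ∈ {3}
|AC| ∈ {√(34)}

|AC| = √(34)  (≈ 5.8310)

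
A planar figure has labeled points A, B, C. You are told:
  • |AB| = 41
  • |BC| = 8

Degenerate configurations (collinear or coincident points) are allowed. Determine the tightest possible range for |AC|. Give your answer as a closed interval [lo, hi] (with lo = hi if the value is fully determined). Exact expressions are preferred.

|AC| ∈ [33, 49]  (≈ [33.0000, 49.0000])

|AB| ∈ {41}
|BC| ∈ {8}
|AC| ∈ [33, 49]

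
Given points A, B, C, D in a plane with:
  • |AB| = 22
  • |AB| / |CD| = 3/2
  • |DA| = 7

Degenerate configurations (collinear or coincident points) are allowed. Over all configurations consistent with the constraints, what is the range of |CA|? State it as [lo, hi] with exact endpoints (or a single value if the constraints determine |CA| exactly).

|CA| ∈ [23/3, 65/3]  (≈ [7.6667, 21.6667])

|AB| ∈ {22}
|AD| ∈ {7}
|CD| ∈ {44/3}
|BD| ∈ [15, 29]
|AC| ∈ [23/3, 65/3]
|BC| ∈ [1/3, 131/3]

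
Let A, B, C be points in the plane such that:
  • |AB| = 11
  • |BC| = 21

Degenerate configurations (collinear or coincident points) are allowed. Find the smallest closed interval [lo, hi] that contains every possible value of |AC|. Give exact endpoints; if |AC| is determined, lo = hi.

|AC| ∈ [10, 32]  (≈ [10.0000, 32.0000])

|AB| ∈ {11}
|BC| ∈ {21}
|AC| ∈ [10, 32]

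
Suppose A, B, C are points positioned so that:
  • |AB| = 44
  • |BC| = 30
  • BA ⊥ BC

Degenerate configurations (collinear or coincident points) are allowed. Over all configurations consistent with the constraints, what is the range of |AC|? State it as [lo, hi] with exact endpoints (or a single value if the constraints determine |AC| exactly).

|AC| = 2·√(709)  (≈ 53.2541)

|AB| ∈ {44}
|BC| ∈ {30}
|AC| ∈ {2·√(709)}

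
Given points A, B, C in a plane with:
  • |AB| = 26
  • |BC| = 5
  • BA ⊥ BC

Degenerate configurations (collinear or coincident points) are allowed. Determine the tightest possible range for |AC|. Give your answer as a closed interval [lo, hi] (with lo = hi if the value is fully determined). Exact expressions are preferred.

|AC| = √(701)  (≈ 26.4764)

|AB| ∈ {26}
|BC| ∈ {5}
|AC| ∈ {√(701)}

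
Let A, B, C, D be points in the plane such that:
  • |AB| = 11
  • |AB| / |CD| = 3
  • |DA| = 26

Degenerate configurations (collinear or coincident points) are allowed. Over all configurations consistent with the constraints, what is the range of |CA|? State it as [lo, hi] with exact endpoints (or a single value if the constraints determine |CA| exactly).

|AB| ∈ {11}
|AD| ∈ {26}
|CD| ∈ {11/3}
|BD| ∈ [15, 37]
|AC| ∈ [67/3, 89/3]
|BC| ∈ [34/3, 122/3]

|CA| ∈ [67/3, 89/3]  (≈ [22.3333, 29.6667])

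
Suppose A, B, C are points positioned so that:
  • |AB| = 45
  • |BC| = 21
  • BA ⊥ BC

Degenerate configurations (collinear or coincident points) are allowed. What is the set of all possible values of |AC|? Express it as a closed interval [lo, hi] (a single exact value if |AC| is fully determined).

|AC| = 3·√(274)  (≈ 49.6588)

|AB| ∈ {45}
|BC| ∈ {21}
|AC| ∈ {3·√(274)}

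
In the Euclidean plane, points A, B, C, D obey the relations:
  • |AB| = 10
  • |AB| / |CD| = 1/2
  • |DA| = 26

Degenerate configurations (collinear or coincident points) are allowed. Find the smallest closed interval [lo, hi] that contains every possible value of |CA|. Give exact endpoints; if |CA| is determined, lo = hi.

|AB| ∈ {10}
|AD| ∈ {26}
|CD| ∈ {20}
|BD| ∈ [16, 36]
|AC| ∈ [6, 46]
|BC| ∈ [0, 56]

|CA| ∈ [6, 46]  (≈ [6.0000, 46.0000])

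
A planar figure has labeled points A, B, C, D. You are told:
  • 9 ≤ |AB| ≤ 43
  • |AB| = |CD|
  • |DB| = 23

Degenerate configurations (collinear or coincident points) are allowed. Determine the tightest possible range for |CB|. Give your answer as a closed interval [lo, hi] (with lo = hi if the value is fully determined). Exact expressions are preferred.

|CB| ∈ [0, 66]  (≈ [0.0000, 66.0000])

|AB| ∈ [9, 43]
|BD| ∈ {23}
|CD| ∈ [9, 43]
|AD| ∈ [0, 66]
|BC| ∈ [0, 66]
|AC| ∈ [0, 109]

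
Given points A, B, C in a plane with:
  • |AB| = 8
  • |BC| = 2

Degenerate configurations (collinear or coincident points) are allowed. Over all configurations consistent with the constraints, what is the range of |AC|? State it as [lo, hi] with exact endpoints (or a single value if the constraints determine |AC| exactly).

|AB| ∈ {8}
|BC| ∈ {2}
|AC| ∈ [6, 10]

|AC| ∈ [6, 10]  (≈ [6.0000, 10.0000])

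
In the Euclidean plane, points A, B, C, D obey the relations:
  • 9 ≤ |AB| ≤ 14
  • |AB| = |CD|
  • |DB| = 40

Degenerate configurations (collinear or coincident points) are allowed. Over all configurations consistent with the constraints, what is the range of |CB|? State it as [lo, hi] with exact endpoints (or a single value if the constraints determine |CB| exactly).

|CB| ∈ [26, 54]  (≈ [26.0000, 54.0000])

|AB| ∈ [9, 14]
|BD| ∈ {40}
|CD| ∈ [9, 14]
|AD| ∈ [26, 54]
|BC| ∈ [26, 54]
|AC| ∈ [12, 68]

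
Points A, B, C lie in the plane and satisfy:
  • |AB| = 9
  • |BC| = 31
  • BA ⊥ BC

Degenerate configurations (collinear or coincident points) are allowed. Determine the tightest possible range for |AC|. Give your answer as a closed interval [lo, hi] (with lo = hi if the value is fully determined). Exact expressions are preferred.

|AC| = √(1042)  (≈ 32.2800)

|AB| ∈ {9}
|BC| ∈ {31}
|AC| ∈ {√(1042)}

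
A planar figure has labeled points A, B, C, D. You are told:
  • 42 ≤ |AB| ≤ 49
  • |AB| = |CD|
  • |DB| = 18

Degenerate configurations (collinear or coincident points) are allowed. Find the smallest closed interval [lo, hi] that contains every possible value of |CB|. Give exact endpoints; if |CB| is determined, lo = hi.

|CB| ∈ [24, 67]  (≈ [24.0000, 67.0000])

|AB| ∈ [42, 49]
|BD| ∈ {18}
|CD| ∈ [42, 49]
|AD| ∈ [24, 67]
|BC| ∈ [24, 67]
|AC| ∈ [0, 116]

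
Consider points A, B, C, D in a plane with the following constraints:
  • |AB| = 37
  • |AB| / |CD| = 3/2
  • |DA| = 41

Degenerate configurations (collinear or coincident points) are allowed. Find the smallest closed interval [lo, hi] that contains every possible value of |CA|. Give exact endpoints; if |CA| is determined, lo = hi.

|AB| ∈ {37}
|AD| ∈ {41}
|CD| ∈ {74/3}
|BD| ∈ [4, 78]
|AC| ∈ [49/3, 197/3]
|BC| ∈ [0, 308/3]

|CA| ∈ [49/3, 197/3]  (≈ [16.3333, 65.6667])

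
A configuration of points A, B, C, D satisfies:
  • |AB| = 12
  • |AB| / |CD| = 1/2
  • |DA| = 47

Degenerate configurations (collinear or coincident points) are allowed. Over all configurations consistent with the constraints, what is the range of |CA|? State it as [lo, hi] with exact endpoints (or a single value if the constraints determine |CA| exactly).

|CA| ∈ [23, 71]  (≈ [23.0000, 71.0000])

|AB| ∈ {12}
|AD| ∈ {47}
|CD| ∈ {24}
|BD| ∈ [35, 59]
|AC| ∈ [23, 71]
|BC| ∈ [11, 83]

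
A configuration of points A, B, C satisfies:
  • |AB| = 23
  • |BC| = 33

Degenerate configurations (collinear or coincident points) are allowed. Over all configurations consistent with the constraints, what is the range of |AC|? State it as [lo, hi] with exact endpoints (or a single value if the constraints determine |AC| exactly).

|AB| ∈ {23}
|BC| ∈ {33}
|AC| ∈ [10, 56]

|AC| ∈ [10, 56]  (≈ [10.0000, 56.0000])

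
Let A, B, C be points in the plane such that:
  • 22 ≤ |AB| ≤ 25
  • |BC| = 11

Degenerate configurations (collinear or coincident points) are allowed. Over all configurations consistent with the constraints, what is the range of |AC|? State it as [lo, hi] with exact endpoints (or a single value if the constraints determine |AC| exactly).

|AC| ∈ [11, 36]  (≈ [11.0000, 36.0000])

|AB| ∈ [22, 25]
|BC| ∈ {11}
|AC| ∈ [11, 36]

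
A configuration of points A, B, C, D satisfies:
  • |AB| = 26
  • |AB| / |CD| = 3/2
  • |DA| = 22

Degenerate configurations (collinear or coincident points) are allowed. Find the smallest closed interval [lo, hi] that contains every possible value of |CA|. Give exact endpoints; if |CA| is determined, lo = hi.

|CA| ∈ [14/3, 118/3]  (≈ [4.6667, 39.3333])

|AB| ∈ {26}
|AD| ∈ {22}
|CD| ∈ {52/3}
|BD| ∈ [4, 48]
|AC| ∈ [14/3, 118/3]
|BC| ∈ [0, 196/3]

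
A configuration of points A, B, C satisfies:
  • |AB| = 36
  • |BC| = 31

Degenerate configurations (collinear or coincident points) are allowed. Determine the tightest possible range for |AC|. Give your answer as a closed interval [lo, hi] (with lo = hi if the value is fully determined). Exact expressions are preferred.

|AB| ∈ {36}
|BC| ∈ {31}
|AC| ∈ [5, 67]

|AC| ∈ [5, 67]  (≈ [5.0000, 67.0000])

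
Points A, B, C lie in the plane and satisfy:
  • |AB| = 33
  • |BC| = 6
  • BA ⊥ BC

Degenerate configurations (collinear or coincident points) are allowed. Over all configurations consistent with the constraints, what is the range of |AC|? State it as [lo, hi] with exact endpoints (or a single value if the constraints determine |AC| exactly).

|AC| = 15·√(5)  (≈ 33.5410)

|AB| ∈ {33}
|BC| ∈ {6}
|AC| ∈ {15·√(5)}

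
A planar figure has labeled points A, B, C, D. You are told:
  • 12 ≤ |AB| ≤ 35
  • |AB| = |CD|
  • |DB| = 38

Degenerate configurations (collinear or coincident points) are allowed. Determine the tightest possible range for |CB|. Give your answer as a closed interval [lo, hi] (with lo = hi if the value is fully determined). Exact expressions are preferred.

|CB| ∈ [3, 73]  (≈ [3.0000, 73.0000])

|AB| ∈ [12, 35]
|BD| ∈ {38}
|CD| ∈ [12, 35]
|AD| ∈ [3, 73]
|BC| ∈ [3, 73]
|AC| ∈ [0, 108]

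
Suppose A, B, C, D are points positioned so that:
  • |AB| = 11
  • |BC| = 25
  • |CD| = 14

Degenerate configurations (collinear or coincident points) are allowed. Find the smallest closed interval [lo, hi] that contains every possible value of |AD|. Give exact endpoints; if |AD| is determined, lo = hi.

|AD| ∈ [0, 50]  (≈ [0.0000, 50.0000])

|AB| ∈ {11}
|BC| ∈ {25}
|CD| ∈ {14}
|AC| ∈ [14, 36]
|BD| ∈ [11, 39]
|AD| ∈ [0, 50]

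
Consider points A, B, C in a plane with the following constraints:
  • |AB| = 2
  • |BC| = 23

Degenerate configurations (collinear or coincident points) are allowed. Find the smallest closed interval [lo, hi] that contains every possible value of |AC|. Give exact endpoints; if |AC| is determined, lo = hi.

|AC| ∈ [21, 25]  (≈ [21.0000, 25.0000])

|AB| ∈ {2}
|BC| ∈ {23}
|AC| ∈ [21, 25]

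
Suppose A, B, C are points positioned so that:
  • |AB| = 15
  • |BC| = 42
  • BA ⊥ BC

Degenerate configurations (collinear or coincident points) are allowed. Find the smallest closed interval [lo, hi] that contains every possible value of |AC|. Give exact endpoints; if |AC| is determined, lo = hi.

|AC| = 3·√(221)  (≈ 44.5982)

|AB| ∈ {15}
|BC| ∈ {42}
|AC| ∈ {3·√(221)}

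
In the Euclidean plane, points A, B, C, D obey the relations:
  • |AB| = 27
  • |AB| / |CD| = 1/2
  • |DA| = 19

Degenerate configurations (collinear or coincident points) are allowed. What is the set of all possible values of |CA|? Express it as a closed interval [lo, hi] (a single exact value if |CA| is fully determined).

|AB| ∈ {27}
|AD| ∈ {19}
|CD| ∈ {54}
|BD| ∈ [8, 46]
|AC| ∈ [35, 73]
|BC| ∈ [8, 100]

|CA| ∈ [35, 73]  (≈ [35.0000, 73.0000])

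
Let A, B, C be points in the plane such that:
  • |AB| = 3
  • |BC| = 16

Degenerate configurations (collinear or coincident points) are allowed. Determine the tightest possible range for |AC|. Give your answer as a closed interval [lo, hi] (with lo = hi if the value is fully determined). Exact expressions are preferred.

|AC| ∈ [13, 19]  (≈ [13.0000, 19.0000])

|AB| ∈ {3}
|BC| ∈ {16}
|AC| ∈ [13, 19]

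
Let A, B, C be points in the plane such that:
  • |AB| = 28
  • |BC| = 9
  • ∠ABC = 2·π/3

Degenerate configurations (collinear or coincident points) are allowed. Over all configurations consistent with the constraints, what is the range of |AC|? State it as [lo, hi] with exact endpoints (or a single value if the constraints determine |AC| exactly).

|AB| ∈ {28}
|BC| ∈ {9}
|AC| ∈ {√(1117)}

|AC| = √(1117)  (≈ 33.4215)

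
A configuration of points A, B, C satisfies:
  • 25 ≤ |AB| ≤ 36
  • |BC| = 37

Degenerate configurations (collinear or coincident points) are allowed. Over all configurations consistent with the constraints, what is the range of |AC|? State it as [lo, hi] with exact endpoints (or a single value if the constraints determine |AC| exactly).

|AB| ∈ [25, 36]
|BC| ∈ {37}
|AC| ∈ [1, 73]

|AC| ∈ [1, 73]  (≈ [1.0000, 73.0000])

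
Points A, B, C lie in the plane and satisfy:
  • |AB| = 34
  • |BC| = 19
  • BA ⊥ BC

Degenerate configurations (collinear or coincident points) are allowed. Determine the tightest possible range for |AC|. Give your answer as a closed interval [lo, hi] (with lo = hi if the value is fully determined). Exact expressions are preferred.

|AB| ∈ {34}
|BC| ∈ {19}
|AC| ∈ {√(1517)}

|AC| = √(1517)  (≈ 38.9487)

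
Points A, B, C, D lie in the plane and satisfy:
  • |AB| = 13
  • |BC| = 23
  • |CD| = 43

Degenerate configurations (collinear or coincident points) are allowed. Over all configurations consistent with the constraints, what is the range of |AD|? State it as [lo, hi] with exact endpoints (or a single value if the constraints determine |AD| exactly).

|AD| ∈ [7, 79]  (≈ [7.0000, 79.0000])

|AB| ∈ {13}
|BC| ∈ {23}
|CD| ∈ {43}
|AC| ∈ [10, 36]
|BD| ∈ [20, 66]
|AD| ∈ [7, 79]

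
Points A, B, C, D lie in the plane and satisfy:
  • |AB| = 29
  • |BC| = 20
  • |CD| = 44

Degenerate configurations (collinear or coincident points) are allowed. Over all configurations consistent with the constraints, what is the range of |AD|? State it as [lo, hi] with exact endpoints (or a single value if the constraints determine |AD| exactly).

|AD| ∈ [0, 93]  (≈ [0.0000, 93.0000])

|AB| ∈ {29}
|BC| ∈ {20}
|CD| ∈ {44}
|AC| ∈ [9, 49]
|BD| ∈ [24, 64]
|AD| ∈ [0, 93]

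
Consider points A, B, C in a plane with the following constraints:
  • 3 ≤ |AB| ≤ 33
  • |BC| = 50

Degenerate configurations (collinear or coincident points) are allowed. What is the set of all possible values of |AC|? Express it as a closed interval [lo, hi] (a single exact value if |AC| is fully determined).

|AC| ∈ [17, 83]  (≈ [17.0000, 83.0000])

|AB| ∈ [3, 33]
|BC| ∈ {50}
|AC| ∈ [17, 83]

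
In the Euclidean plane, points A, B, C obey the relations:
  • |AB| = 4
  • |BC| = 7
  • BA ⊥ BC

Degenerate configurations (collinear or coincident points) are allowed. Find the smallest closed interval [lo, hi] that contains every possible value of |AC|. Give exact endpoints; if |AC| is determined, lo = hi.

|AB| ∈ {4}
|BC| ∈ {7}
|AC| ∈ {√(65)}

|AC| = √(65)  (≈ 8.0623)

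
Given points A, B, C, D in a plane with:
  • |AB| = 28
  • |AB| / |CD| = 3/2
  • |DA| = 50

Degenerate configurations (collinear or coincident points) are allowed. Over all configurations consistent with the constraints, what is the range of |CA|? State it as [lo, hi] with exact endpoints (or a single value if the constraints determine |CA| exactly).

|AB| ∈ {28}
|AD| ∈ {50}
|CD| ∈ {56/3}
|BD| ∈ [22, 78]
|AC| ∈ [94/3, 206/3]
|BC| ∈ [10/3, 290/3]

|CA| ∈ [94/3, 206/3]  (≈ [31.3333, 68.6667])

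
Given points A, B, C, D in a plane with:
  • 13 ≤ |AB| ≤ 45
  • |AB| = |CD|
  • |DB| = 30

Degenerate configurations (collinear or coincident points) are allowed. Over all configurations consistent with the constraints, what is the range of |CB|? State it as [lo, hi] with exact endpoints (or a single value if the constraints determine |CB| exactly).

|AB| ∈ [13, 45]
|BD| ∈ {30}
|CD| ∈ [13, 45]
|AD| ∈ [0, 75]
|BC| ∈ [0, 75]
|AC| ∈ [0, 120]

|CB| ∈ [0, 75]  (≈ [0.0000, 75.0000])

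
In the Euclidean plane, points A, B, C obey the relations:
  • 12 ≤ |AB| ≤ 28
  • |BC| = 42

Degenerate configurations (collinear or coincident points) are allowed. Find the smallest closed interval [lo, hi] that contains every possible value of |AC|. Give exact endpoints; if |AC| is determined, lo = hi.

|AC| ∈ [14, 70]  (≈ [14.0000, 70.0000])

|AB| ∈ [12, 28]
|BC| ∈ {42}
|AC| ∈ [14, 70]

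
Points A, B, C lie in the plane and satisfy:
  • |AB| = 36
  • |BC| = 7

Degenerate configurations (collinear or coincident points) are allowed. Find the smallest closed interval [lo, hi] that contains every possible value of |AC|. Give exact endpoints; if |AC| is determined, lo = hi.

|AC| ∈ [29, 43]  (≈ [29.0000, 43.0000])

|AB| ∈ {36}
|BC| ∈ {7}
|AC| ∈ [29, 43]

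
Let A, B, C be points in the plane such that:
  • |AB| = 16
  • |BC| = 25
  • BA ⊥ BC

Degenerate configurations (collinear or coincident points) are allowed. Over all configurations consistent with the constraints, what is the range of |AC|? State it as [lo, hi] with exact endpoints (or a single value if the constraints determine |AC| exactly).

|AC| = √(881)  (≈ 29.6816)

|AB| ∈ {16}
|BC| ∈ {25}
|AC| ∈ {√(881)}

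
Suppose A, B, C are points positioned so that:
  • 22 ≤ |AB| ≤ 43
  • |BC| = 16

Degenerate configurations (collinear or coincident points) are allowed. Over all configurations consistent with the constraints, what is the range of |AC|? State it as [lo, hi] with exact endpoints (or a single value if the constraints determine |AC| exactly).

|AB| ∈ [22, 43]
|BC| ∈ {16}
|AC| ∈ [6, 59]

|AC| ∈ [6, 59]  (≈ [6.0000, 59.0000])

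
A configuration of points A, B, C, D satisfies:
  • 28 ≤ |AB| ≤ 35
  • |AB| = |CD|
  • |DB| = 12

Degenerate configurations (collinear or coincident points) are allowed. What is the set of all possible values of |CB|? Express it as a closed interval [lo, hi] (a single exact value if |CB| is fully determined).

|CB| ∈ [16, 47]  (≈ [16.0000, 47.0000])

|AB| ∈ [28, 35]
|BD| ∈ {12}
|CD| ∈ [28, 35]
|AD| ∈ [16, 47]
|BC| ∈ [16, 47]
|AC| ∈ [0, 82]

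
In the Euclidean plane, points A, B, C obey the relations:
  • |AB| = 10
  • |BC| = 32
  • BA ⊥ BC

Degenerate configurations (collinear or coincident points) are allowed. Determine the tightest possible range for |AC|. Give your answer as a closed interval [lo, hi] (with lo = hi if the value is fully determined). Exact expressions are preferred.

|AC| = 2·√(281)  (≈ 33.5261)

|AB| ∈ {10}
|BC| ∈ {32}
|AC| ∈ {2·√(281)}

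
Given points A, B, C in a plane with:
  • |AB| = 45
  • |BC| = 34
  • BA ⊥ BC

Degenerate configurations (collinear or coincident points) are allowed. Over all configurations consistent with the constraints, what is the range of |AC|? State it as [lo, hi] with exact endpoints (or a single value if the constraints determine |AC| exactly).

|AB| ∈ {45}
|BC| ∈ {34}
|AC| ∈ {√(3181)}

|AC| = √(3181)  (≈ 56.4004)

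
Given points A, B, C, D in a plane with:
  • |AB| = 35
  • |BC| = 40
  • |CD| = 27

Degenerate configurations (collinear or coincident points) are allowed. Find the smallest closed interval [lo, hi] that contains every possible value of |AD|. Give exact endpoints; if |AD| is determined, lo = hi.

|AD| ∈ [0, 102]  (≈ [0.0000, 102.0000])

|AB| ∈ {35}
|BC| ∈ {40}
|CD| ∈ {27}
|AC| ∈ [5, 75]
|BD| ∈ [13, 67]
|AD| ∈ [0, 102]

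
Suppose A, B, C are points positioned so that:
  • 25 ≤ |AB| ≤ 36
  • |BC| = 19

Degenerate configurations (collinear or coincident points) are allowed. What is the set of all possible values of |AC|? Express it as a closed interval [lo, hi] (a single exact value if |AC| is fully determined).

|AC| ∈ [6, 55]  (≈ [6.0000, 55.0000])

|AB| ∈ [25, 36]
|BC| ∈ {19}
|AC| ∈ [6, 55]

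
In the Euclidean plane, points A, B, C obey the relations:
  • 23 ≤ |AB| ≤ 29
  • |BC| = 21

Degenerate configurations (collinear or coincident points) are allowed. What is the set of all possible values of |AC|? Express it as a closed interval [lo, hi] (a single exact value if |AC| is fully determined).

|AC| ∈ [2, 50]  (≈ [2.0000, 50.0000])

|AB| ∈ [23, 29]
|BC| ∈ {21}
|AC| ∈ [2, 50]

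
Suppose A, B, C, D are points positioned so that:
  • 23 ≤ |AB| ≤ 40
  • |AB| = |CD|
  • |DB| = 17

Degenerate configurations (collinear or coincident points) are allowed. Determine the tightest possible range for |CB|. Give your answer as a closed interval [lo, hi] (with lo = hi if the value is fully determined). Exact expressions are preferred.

|CB| ∈ [6, 57]  (≈ [6.0000, 57.0000])

|AB| ∈ [23, 40]
|BD| ∈ {17}
|CD| ∈ [23, 40]
|AD| ∈ [6, 57]
|BC| ∈ [6, 57]
|AC| ∈ [0, 97]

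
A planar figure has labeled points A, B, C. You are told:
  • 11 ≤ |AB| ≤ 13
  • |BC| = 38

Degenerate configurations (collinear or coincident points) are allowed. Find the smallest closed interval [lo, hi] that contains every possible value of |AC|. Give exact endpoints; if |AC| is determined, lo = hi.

|AC| ∈ [25, 51]  (≈ [25.0000, 51.0000])

|AB| ∈ [11, 13]
|BC| ∈ {38}
|AC| ∈ [25, 51]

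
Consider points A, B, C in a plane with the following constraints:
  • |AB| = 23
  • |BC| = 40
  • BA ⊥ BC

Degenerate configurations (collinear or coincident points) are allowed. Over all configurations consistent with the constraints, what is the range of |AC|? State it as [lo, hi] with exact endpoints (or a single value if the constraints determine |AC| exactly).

|AB| ∈ {23}
|BC| ∈ {40}
|AC| ∈ {√(2129)}

|AC| = √(2129)  (≈ 46.1411)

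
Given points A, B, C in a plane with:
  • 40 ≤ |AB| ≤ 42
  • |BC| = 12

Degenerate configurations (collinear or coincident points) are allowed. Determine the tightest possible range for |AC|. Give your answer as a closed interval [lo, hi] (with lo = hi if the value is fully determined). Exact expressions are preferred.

|AB| ∈ [40, 42]
|BC| ∈ {12}
|AC| ∈ [28, 54]

|AC| ∈ [28, 54]  (≈ [28.0000, 54.0000])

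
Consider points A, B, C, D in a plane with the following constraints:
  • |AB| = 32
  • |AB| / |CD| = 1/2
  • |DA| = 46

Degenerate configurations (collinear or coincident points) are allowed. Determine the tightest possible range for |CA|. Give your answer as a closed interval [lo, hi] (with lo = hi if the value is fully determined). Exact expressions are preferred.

|AB| ∈ {32}
|AD| ∈ {46}
|CD| ∈ {64}
|BD| ∈ [14, 78]
|AC| ∈ [18, 110]
|BC| ∈ [0, 142]

|CA| ∈ [18, 110]  (≈ [18.0000, 110.0000])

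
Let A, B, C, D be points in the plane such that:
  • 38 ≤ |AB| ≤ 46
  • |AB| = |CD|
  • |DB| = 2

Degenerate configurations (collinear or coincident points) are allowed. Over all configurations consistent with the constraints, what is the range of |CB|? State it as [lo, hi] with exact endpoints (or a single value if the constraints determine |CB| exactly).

|CB| ∈ [36, 48]  (≈ [36.0000, 48.0000])

|AB| ∈ [38, 46]
|BD| ∈ {2}
|CD| ∈ [38, 46]
|AD| ∈ [36, 48]
|BC| ∈ [36, 48]
|AC| ∈ [0, 94]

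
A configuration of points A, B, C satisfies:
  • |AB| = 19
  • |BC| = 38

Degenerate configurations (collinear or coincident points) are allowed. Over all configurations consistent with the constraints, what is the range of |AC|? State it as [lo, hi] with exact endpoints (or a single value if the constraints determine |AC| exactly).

|AB| ∈ {19}
|BC| ∈ {38}
|AC| ∈ [19, 57]

|AC| ∈ [19, 57]  (≈ [19.0000, 57.0000])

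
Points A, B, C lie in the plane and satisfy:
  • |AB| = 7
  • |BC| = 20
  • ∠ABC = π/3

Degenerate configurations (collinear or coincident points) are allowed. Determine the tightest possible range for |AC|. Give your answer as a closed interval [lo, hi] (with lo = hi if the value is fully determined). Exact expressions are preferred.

|AB| ∈ {7}
|BC| ∈ {20}
|AC| ∈ {√(309)}

|AC| = √(309)  (≈ 17.5784)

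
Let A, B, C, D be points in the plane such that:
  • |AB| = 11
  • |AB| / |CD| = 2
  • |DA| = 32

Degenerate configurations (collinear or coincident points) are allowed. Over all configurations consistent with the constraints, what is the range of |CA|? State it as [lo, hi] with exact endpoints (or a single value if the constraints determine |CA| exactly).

|CA| ∈ [53/2, 75/2]  (≈ [26.5000, 37.5000])

|AB| ∈ {11}
|AD| ∈ {32}
|CD| ∈ {11/2}
|BD| ∈ [21, 43]
|AC| ∈ [53/2, 75/2]
|BC| ∈ [31/2, 97/2]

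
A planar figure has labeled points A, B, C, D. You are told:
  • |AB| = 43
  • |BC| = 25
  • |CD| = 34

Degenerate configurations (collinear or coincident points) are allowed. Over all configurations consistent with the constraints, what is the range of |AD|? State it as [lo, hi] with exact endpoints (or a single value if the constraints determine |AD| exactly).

|AB| ∈ {43}
|BC| ∈ {25}
|CD| ∈ {34}
|AC| ∈ [18, 68]
|BD| ∈ [9, 59]
|AD| ∈ [0, 102]

|AD| ∈ [0, 102]  (≈ [0.0000, 102.0000])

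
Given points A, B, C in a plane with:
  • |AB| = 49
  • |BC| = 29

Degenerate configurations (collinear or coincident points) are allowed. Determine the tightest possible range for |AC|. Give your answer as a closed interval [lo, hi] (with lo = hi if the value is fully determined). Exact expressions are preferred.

|AC| ∈ [20, 78]  (≈ [20.0000, 78.0000])

|AB| ∈ {49}
|BC| ∈ {29}
|AC| ∈ [20, 78]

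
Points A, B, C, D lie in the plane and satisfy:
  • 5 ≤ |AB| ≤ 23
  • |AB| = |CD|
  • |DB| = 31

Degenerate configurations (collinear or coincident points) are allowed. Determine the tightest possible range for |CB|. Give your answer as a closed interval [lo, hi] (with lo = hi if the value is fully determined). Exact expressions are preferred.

|CB| ∈ [8, 54]  (≈ [8.0000, 54.0000])

|AB| ∈ [5, 23]
|BD| ∈ {31}
|CD| ∈ [5, 23]
|AD| ∈ [8, 54]
|BC| ∈ [8, 54]
|AC| ∈ [0, 77]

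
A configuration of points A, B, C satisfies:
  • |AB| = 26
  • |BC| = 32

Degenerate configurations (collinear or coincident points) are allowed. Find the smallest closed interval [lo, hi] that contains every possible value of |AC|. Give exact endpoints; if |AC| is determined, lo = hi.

|AB| ∈ {26}
|BC| ∈ {32}
|AC| ∈ [6, 58]

|AC| ∈ [6, 58]  (≈ [6.0000, 58.0000])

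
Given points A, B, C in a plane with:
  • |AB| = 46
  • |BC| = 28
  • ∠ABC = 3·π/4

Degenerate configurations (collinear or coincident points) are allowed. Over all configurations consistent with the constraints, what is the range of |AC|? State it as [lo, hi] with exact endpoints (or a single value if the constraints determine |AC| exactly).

|AB| ∈ {46}
|BC| ∈ {28}
|AC| ∈ {2·√(322·√(2) + 725)}

|AC| = 2·√(322·√(2) + 725)  (≈ 68.7132)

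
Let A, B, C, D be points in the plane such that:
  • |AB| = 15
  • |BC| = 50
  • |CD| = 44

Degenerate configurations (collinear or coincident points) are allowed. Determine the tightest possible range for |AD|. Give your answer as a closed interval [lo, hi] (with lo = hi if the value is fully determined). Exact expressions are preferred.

|AB| ∈ {15}
|BC| ∈ {50}
|CD| ∈ {44}
|AC| ∈ [35, 65]
|BD| ∈ [6, 94]
|AD| ∈ [0, 109]

|AD| ∈ [0, 109]  (≈ [0.0000, 109.0000])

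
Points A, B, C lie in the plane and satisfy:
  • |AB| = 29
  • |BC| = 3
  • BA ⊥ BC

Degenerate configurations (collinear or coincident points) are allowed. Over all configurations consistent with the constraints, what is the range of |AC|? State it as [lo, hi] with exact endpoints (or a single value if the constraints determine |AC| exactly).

|AC| = 5·√(34)  (≈ 29.1548)

|AB| ∈ {29}
|BC| ∈ {3}
|AC| ∈ {5·√(34)}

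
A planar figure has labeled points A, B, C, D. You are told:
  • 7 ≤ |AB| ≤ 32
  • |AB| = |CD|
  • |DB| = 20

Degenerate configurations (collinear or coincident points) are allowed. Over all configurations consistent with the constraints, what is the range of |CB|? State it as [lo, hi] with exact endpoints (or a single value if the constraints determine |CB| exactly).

|AB| ∈ [7, 32]
|BD| ∈ {20}
|CD| ∈ [7, 32]
|AD| ∈ [0, 52]
|BC| ∈ [0, 52]
|AC| ∈ [0, 84]

|CB| ∈ [0, 52]  (≈ [0.0000, 52.0000])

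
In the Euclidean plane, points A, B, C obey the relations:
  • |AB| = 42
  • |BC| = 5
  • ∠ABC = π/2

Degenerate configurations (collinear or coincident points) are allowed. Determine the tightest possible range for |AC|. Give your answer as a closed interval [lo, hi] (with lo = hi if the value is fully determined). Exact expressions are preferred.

|AB| ∈ {42}
|BC| ∈ {5}
|AC| ∈ {√(1789)}

|AC| = √(1789)  (≈ 42.2966)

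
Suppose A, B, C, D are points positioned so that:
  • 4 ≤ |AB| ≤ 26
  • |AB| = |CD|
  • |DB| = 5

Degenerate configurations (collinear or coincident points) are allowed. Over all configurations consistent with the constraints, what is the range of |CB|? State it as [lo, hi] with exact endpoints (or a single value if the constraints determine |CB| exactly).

|CB| ∈ [0, 31]  (≈ [0.0000, 31.0000])

|AB| ∈ [4, 26]
|BD| ∈ {5}
|CD| ∈ [4, 26]
|AD| ∈ [0, 31]
|BC| ∈ [0, 31]
|AC| ∈ [0, 57]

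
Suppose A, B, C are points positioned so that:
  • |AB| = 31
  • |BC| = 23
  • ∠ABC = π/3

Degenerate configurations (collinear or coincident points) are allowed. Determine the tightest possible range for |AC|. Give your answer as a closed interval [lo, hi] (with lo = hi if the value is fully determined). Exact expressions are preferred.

|AB| ∈ {31}
|BC| ∈ {23}
|AC| ∈ {√(777)}

|AC| = √(777)  (≈ 27.8747)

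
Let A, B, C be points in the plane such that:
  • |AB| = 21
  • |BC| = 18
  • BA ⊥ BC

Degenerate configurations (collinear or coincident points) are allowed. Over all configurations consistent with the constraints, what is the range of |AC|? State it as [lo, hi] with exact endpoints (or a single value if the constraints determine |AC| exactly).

|AB| ∈ {21}
|BC| ∈ {18}
|AC| ∈ {3·√(85)}

|AC| = 3·√(85)  (≈ 27.6586)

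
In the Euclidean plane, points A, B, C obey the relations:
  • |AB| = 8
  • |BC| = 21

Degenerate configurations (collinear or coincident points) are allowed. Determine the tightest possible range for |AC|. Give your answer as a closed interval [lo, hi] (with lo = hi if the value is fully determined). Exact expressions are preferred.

|AC| ∈ [13, 29]  (≈ [13.0000, 29.0000])

|AB| ∈ {8}
|BC| ∈ {21}
|AC| ∈ [13, 29]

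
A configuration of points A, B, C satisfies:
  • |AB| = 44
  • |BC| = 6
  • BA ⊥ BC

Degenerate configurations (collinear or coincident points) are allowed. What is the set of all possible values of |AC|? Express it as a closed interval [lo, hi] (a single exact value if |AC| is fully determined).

|AB| ∈ {44}
|BC| ∈ {6}
|AC| ∈ {2·√(493)}

|AC| = 2·√(493)  (≈ 44.4072)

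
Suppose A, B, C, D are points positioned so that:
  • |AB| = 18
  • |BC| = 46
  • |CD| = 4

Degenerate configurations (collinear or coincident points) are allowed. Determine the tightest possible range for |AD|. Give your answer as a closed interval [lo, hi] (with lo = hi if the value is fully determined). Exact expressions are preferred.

|AB| ∈ {18}
|BC| ∈ {46}
|CD| ∈ {4}
|AC| ∈ [28, 64]
|BD| ∈ [42, 50]
|AD| ∈ [24, 68]

|AD| ∈ [24, 68]  (≈ [24.0000, 68.0000])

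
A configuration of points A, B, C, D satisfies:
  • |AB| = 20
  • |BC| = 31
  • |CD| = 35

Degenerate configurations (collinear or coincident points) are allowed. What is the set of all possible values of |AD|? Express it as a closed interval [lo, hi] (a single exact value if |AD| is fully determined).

|AB| ∈ {20}
|BC| ∈ {31}
|CD| ∈ {35}
|AC| ∈ [11, 51]
|BD| ∈ [4, 66]
|AD| ∈ [0, 86]

|AD| ∈ [0, 86]  (≈ [0.0000, 86.0000])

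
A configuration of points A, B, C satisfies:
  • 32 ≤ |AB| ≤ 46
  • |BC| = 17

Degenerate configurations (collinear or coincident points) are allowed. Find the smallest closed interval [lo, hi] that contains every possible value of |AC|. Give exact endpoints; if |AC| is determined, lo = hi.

|AB| ∈ [32, 46]
|BC| ∈ {17}
|AC| ∈ [15, 63]

|AC| ∈ [15, 63]  (≈ [15.0000, 63.0000])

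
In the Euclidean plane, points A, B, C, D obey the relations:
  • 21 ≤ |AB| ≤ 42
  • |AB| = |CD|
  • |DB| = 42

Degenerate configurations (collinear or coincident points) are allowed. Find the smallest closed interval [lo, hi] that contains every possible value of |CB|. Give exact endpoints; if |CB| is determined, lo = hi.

|CB| ∈ [0, 84]  (≈ [0.0000, 84.0000])

|AB| ∈ [21, 42]
|BD| ∈ {42}
|CD| ∈ [21, 42]
|AD| ∈ [0, 84]
|BC| ∈ [0, 84]
|AC| ∈ [0, 126]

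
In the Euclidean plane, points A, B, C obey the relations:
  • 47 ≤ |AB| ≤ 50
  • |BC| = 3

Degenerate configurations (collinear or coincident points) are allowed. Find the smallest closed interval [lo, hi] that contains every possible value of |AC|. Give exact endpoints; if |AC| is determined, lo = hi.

|AB| ∈ [47, 50]
|BC| ∈ {3}
|AC| ∈ [44, 53]

|AC| ∈ [44, 53]  (≈ [44.0000, 53.0000])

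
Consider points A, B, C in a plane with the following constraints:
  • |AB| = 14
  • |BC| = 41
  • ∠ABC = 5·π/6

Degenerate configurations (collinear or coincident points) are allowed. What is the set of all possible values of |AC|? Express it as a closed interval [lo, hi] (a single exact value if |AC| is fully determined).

|AC| = √(574·√(3) + 1877)  (≈ 53.5836)

|AB| ∈ {14}
|BC| ∈ {41}
|AC| ∈ {√(574·√(3) + 1877)}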